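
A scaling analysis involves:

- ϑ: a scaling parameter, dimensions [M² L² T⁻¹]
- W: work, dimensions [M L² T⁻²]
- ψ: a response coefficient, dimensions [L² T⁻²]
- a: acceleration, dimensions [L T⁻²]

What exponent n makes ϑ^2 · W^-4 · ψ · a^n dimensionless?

2

Balance the L exponent: (1)·n from a, plus 2·(2) − 4·(2) + (2) = -2 from the rest, must sum to zero.
n − 2 = 0, so n = 2.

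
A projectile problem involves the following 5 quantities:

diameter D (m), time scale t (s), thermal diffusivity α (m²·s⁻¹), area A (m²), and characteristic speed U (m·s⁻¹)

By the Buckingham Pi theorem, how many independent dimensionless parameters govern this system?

3

There are 5 variables and 2 base dimensions (L, T).
The dimension matrix has rank 2.
Independent dimensionless groups: 5 − 2 = 3.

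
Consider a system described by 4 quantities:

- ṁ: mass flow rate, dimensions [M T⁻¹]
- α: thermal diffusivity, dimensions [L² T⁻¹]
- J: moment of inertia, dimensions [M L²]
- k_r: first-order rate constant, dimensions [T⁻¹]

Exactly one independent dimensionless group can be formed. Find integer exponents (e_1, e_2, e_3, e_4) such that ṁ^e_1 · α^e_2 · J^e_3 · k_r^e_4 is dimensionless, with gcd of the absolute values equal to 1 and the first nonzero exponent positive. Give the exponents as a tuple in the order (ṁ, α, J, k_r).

(1, 1, -1, -2)

M: e_1·(1) + e_2·(0) + e_3·(1) + e_4·(0) = 0
L: e_1·(0) + e_2·(2) + e_3·(2) + e_4·(0) = 0
T: e_1·(-1) + e_2·(-1) + e_3·(0) + e_4·(-1) = 0
Solving this homogeneous linear system for the smallest-integer solution (first nonzero entry positive) gives (1, 1, -1, -2).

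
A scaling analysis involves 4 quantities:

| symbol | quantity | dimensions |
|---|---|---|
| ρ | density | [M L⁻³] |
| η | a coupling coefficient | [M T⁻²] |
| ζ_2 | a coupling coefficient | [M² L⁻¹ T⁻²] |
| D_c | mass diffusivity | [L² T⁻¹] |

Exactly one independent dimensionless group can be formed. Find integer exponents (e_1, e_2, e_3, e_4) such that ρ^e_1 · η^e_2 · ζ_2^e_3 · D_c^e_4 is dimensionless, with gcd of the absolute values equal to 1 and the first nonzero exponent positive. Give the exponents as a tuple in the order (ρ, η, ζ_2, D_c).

(3, -1, -1, 4)

M: e_1·(1) + e_2·(1) + e_3·(2) + e_4·(0) = 0
L: e_1·(-3) + e_2·(0) + e_3·(-1) + e_4·(2) = 0
T: e_1·(0) + e_2·(-2) + e_3·(-2) + e_4·(-1) = 0
Solving this homogeneous linear system for the smallest-integer solution (first nonzero entry positive) gives (3, -1, -1, 4).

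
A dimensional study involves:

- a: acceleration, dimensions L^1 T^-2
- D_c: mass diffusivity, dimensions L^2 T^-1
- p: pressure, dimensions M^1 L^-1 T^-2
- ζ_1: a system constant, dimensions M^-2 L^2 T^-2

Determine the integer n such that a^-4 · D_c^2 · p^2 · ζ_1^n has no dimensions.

1

Balance the M exponent: (-2)·n from ζ_1, plus −4·(0) + 2·(0) + 2·(1) = 2 from the rest, must sum to zero.
-2n + 2 = 0, so n = 1.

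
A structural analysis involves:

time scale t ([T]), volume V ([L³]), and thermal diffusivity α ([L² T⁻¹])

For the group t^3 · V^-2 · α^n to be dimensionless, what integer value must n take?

Balance the L exponent: (2)·n from α, plus 3·(0) − 2·(3) = -6 from the rest, must sum to zero.
2n − 6 = 0, so n = 3.

3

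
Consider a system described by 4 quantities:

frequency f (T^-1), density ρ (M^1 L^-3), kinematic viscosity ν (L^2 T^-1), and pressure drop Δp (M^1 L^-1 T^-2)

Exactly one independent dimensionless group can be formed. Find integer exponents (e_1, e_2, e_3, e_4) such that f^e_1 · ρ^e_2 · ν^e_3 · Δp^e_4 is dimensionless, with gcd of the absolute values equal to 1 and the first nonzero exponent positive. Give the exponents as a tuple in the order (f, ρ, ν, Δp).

M: e_1·(0) + e_2·(1) + e_3·(0) + e_4·(1) = 0
L: e_1·(0) + e_2·(-3) + e_3·(2) + e_4·(-1) = 0
T: e_1·(-1) + e_2·(0) + e_3·(-1) + e_4·(-2) = 0
Solving this homogeneous linear system for the smallest-integer solution (first nonzero entry positive) gives (1, 1, 1, -1).

(1, 1, 1, -1)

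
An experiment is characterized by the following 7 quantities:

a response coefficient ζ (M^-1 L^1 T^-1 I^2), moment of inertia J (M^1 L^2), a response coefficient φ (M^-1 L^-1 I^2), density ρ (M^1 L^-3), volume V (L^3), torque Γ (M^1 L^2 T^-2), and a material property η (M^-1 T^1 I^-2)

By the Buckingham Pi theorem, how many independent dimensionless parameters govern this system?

3

There are 7 variables and 4 base dimensions (M, L, T, I).
The dimension matrix has rank 4.
Independent dimensionless groups: 7 − 4 = 3.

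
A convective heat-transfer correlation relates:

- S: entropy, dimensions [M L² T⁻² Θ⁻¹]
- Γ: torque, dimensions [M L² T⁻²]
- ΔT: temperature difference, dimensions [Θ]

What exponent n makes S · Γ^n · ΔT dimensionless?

Balance the M exponent: (1)·n from Γ, plus (1) + (0) = 1 from the rest, must sum to zero.
n + 1 = 0, so n = -1.

-1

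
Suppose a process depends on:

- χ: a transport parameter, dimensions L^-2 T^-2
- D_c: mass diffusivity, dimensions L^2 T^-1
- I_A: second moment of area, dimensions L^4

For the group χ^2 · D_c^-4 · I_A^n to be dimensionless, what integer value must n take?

3

Balance the L exponent: (4)·n from I_A, plus 2·(-2) − 4·(2) = -12 from the rest, must sum to zero.
4n − 12 = 0, so n = 3.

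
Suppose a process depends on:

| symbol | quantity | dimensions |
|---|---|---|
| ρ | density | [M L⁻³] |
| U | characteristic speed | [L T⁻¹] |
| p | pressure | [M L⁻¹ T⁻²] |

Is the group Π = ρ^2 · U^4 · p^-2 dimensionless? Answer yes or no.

yes

Sum the exponent of each base dimension across the product:
  M: 2·[ρ]_M + 4·[U]_M − 2·[p]_M = 2·(1) + 4·(0) − 2·(1) = 0
  L: 2·[ρ]_L + 4·[U]_L − 2·[p]_L = 2·(-3) + 4·(1) − 2·(-1) = 0
  T: 2·[ρ]_T + 4·[U]_T − 2·[p]_T = 2·(0) + 4·(-1) − 2·(-2) = 0
All base exponents vanish — dimensionless.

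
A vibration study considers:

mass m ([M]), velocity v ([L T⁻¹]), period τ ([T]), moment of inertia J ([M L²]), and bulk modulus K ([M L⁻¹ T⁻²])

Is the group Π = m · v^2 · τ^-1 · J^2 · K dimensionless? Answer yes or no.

Sum the exponent of each base dimension across the product:
  M: [m]_M + 2·[v]_M − [τ]_M + 2·[J]_M + [K]_M = (1) + 2·(0) − (0) + 2·(1) + (1) = 4
  L: [m]_L + 2·[v]_L − [τ]_L + 2·[J]_L + [K]_L = (0) + 2·(1) − (0) + 2·(2) + (-1) = 5
  T: [m]_T + 2·[v]_T − [τ]_T + 2·[J]_T + [K]_T = (0) + 2·(-1) − (1) + 2·(0) + (-2) = -5
Net dimensions [M⁴ L⁵ T⁻⁵] ≠ [1] — not dimensionless.

no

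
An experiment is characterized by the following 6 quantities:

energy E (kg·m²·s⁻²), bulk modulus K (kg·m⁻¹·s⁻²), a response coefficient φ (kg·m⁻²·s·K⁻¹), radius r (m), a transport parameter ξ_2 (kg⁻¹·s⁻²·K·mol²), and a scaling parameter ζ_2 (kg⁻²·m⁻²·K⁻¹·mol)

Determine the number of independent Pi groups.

There are 6 variables and 5 base dimensions (M, L, T, Θ, N).
The dimension matrix has rank 5.
Independent dimensionless groups: 6 − 5 = 1.

1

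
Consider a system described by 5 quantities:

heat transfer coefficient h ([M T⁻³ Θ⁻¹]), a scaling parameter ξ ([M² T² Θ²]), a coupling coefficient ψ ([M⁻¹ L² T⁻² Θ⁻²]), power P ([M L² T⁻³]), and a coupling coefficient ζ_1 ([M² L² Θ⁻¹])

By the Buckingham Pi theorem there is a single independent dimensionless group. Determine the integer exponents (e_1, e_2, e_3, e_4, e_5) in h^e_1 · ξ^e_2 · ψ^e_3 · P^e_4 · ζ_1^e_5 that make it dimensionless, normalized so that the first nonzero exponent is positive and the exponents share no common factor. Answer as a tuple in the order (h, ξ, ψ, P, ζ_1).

M: e_1·(1) + e_2·(2) + e_3·(-1) + e_4·(1) + e_5·(2) = 0
L: e_1·(0) + e_2·(0) + e_3·(2) + e_4·(2) + e_5·(2) = 0
T: e_1·(-3) + e_2·(2) + e_3·(-2) + e_4·(-3) + e_5·(0) = 0
Θ: e_1·(-1) + e_2·(2) + e_3·(-2) + e_4·(0) + e_5·(-1) = 0
Solving this homogeneous linear system for the smallest-integer solution (first nonzero entry positive) gives (1, 2, 2, -1, -1).

(1, 2, 2, -1, -1)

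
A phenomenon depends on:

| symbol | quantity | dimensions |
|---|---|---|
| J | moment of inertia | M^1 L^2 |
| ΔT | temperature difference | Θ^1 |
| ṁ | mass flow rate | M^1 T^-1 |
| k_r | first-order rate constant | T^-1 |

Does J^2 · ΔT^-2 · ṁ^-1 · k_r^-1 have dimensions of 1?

Sum the exponent of each base dimension across the product:
  M: 2·[J]_M − 2·[ΔT]_M − [ṁ]_M − [k_r]_M = 2·(1) − 2·(0) − (1) − (0) = 1
  L: 2·[J]_L − 2·[ΔT]_L − [ṁ]_L − [k_r]_L = 2·(2) − 2·(0) − (0) − (0) = 4
  T: 2·[J]_T − 2·[ΔT]_T − [ṁ]_T − [k_r]_T = 2·(0) − 2·(0) − (-1) − (-1) = 2
  Θ: 2·[J]_Θ − 2·[ΔT]_Θ − [ṁ]_Θ − [k_r]_Θ = 2·(0) − 2·(1) − (0) − (0) = -2
Net dimensions [M L⁴ T² Θ⁻²] ≠ [1] — not dimensionless.

no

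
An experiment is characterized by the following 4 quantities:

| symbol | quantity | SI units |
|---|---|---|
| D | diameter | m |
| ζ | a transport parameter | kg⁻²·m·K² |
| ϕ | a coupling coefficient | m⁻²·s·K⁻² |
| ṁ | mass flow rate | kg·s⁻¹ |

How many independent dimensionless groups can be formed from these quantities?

There are 4 variables and 4 base dimensions (M, L, T, Θ).
The dimension matrix has rank 4.
Independent dimensionless groups: 4 − 4 = 0.

0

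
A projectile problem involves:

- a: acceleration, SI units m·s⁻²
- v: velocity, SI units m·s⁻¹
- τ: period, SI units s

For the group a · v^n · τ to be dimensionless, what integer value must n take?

Balance the L exponent: (1)·n from v, plus (1) + (0) = 1 from the rest, must sum to zero.
n + 1 = 0, so n = -1.

-1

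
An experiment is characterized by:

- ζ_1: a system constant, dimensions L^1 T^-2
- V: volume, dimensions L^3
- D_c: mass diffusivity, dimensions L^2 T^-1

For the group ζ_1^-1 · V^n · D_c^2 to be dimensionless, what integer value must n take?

-1

Balance the L exponent: (3)·n from V, plus −(1) + 2·(2) = 3 from the rest, must sum to zero.
3n + 3 = 0, so n = -1.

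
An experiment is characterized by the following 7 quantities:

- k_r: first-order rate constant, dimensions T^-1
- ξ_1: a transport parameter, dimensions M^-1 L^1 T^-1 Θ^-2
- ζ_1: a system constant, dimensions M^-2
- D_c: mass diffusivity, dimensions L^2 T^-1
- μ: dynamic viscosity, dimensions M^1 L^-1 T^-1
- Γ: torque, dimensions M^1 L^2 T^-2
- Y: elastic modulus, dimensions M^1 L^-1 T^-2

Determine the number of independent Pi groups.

3

There are 7 variables and 4 base dimensions (M, L, T, Θ).
The dimension matrix has rank 4.
Independent dimensionless groups: 7 − 4 = 3.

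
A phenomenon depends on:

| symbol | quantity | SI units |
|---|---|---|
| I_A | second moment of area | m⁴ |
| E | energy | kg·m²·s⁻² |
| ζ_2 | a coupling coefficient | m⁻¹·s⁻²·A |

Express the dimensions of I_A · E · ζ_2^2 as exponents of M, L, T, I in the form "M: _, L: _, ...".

M: 1, L: 4, T: -6, I: 2

Collect each base-dimension exponent across the product:
  M: (0) + (1) + 2·(0) = 1
  L: (4) + (2) + 2·(-1) = 4
  T: (0) + (-2) + 2·(-2) = -6
  I: (0) + (0) + 2·(1) = 2
So the dimensions are [M L⁴ T⁻⁶ I²].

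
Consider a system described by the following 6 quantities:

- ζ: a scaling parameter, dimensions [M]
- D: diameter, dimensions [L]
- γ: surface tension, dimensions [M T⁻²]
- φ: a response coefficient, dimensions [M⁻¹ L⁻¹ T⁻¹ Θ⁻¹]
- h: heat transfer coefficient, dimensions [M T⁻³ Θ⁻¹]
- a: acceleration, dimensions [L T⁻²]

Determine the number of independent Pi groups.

There are 6 variables and 4 base dimensions (M, L, T, Θ).
The dimension matrix has rank 4.
Independent dimensionless groups: 6 − 4 = 2.

2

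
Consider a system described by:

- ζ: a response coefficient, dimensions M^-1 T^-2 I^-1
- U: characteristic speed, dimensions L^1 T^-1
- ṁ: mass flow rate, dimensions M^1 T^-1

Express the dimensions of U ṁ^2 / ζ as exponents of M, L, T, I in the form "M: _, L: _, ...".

Collect each base-dimension exponent across the product:
  M: −(-1) + (0) + 2·(1) = 3
  L: −(0) + (1) + 2·(0) = 1
  T: −(-2) + (-1) + 2·(-1) = -1
  I: −(-1) + (0) + 2·(0) = 1
So the dimensions are [M³ L T⁻¹ I].

M: 3, L: 1, T: -1, I: 1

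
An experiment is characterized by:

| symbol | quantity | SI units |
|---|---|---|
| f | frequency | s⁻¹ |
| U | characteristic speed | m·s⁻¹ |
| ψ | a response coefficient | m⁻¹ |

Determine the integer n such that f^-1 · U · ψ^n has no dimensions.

1

Balance the L exponent: (-1)·n from ψ, plus −(0) + (1) = 1 from the rest, must sum to zero.
−n + 1 = 0, so n = 1.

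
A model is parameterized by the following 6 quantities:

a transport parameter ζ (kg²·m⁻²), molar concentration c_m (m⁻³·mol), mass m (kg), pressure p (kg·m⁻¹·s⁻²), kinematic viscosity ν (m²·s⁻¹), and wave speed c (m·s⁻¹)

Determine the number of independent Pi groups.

There are 6 variables and 4 base dimensions (M, L, T, N).
The dimension matrix has rank 4.
Independent dimensionless groups: 6 − 4 = 2.

2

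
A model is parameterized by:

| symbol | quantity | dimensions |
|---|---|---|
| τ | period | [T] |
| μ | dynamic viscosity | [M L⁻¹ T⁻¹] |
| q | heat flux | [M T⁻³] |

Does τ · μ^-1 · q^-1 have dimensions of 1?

no

Sum the exponent of each base dimension across the product:
  M: [τ]_M − [μ]_M − [q]_M = (0) − (1) − (1) = -2
  L: [τ]_L − [μ]_L − [q]_L = (0) − (-1) − (0) = 1
  T: [τ]_T − [μ]_T − [q]_T = (1) − (-1) − (-3) = 5
Net dimensions [M⁻² L T⁵] ≠ [1] — not dimensionless.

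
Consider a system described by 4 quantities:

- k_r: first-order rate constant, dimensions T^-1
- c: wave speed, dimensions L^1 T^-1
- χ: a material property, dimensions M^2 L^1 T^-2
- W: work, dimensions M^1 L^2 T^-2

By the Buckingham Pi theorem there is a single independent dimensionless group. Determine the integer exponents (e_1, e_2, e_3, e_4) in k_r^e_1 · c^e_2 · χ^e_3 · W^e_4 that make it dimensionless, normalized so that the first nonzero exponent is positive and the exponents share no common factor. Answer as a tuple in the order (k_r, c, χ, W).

M: e_1·(0) + e_2·(0) + e_3·(2) + e_4·(1) = 0
L: e_1·(0) + e_2·(1) + e_3·(1) + e_4·(2) = 0
T: e_1·(-1) + e_2·(-1) + e_3·(-2) + e_4·(-2) = 0
Solving this homogeneous linear system for the smallest-integer solution (first nonzero entry positive) gives (1, -3, -1, 2).

(1, -3, -1, 2)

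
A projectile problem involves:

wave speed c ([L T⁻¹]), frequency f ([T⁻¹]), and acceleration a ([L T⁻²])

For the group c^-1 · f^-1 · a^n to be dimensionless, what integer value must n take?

Balance the L exponent: (1)·n from a, plus −(1) − (0) = -1 from the rest, must sum to zero.
n − 1 = 0, so n = 1.

1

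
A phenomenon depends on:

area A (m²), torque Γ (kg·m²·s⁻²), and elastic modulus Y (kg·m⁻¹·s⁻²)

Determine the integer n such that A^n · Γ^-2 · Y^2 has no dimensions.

Balance the L exponent: (2)·n from A, plus −2·(2) + 2·(-1) = -6 from the rest, must sum to zero.
2n − 6 = 0, so n = 3.

3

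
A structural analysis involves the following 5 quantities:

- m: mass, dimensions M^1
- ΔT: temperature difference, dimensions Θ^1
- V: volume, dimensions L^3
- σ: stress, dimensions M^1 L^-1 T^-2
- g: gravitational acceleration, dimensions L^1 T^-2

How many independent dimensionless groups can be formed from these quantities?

There are 5 variables and 4 base dimensions (M, L, T, Θ).
The dimension matrix has rank 4.
Independent dimensionless groups: 5 − 4 = 1.

1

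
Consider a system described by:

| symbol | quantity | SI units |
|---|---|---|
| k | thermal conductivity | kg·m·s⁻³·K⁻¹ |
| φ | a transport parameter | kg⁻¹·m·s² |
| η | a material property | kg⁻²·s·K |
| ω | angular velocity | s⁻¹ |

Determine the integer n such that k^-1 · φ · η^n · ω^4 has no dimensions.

-1

Balance the M exponent: (-2)·n from η, plus −(1) + (-1) + 4·(0) = -2 from the rest, must sum to zero.
-2n − 2 = 0, so n = -1.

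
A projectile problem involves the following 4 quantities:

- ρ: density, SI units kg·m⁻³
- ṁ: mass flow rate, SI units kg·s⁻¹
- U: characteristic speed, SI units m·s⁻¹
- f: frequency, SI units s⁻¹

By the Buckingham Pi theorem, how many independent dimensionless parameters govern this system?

1

There are 4 variables and 3 base dimensions (M, L, T).
The dimension matrix has rank 3.
Independent dimensionless groups: 4 − 3 = 1.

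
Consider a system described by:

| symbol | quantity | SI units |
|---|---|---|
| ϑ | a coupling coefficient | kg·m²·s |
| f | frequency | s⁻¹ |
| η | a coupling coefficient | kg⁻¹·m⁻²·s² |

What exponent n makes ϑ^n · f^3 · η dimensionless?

1

Balance the M exponent: (1)·n from ϑ, plus 3·(0) + (-1) = -1 from the rest, must sum to zero.
n − 1 = 0, so n = 1.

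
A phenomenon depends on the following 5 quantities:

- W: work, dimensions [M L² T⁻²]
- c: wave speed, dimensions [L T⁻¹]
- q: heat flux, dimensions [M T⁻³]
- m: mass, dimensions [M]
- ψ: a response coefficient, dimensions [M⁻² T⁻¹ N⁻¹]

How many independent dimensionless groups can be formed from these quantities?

There are 5 variables and 4 base dimensions (M, L, T, N).
The dimension matrix has rank 4.
Independent dimensionless groups: 5 − 4 = 1.

1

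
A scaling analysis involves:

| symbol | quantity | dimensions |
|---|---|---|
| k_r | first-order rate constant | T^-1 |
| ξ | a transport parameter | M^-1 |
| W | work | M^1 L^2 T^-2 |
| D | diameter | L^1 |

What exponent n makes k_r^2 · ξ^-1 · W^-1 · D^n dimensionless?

Balance the L exponent: (1)·n from D, plus 2·(0) − (0) − (2) = -2 from the rest, must sum to zero.
n − 2 = 0, so n = 2.

2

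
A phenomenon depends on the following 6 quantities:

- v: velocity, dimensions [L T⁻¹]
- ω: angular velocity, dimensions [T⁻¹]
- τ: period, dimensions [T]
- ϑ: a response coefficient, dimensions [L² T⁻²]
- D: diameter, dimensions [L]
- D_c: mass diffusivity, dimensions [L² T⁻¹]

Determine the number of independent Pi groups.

There are 6 variables and 2 base dimensions (L, T).
The dimension matrix has rank 2.
Independent dimensionless groups: 6 − 2 = 4.

4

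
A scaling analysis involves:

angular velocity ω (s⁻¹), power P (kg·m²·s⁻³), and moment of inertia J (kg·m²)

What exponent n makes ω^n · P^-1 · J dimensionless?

3

Balance the T exponent: (-1)·n from ω, plus −(-3) + (0) = 3 from the rest, must sum to zero.
−n + 3 = 0, so n = 3.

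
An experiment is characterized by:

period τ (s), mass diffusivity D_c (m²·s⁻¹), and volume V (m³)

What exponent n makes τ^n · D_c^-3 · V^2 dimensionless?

-3

Balance the T exponent: (1)·n from τ, plus −3·(-1) + 2·(0) = 3 from the rest, must sum to zero.
n + 3 = 0, so n = -3.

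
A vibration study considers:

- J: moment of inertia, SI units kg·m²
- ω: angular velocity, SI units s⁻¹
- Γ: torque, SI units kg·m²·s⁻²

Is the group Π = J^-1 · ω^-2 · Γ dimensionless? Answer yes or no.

Sum the exponent of each base dimension across the product:
  M: −[J]_M − 2·[ω]_M + [Γ]_M = −(1) − 2·(0) + (1) = 0
  L: −[J]_L − 2·[ω]_L + [Γ]_L = −(2) − 2·(0) + (2) = 0
  T: −[J]_T − 2·[ω]_T + [Γ]_T = −(0) − 2·(-1) + (-2) = 0
All base exponents vanish — dimensionless.

yes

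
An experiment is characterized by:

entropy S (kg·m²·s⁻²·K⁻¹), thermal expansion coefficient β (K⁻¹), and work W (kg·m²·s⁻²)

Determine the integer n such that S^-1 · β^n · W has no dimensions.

Balance the Θ exponent: (-1)·n from β, plus −(-1) + (0) = 1 from the rest, must sum to zero.
−n + 1 = 0, so n = 1.

1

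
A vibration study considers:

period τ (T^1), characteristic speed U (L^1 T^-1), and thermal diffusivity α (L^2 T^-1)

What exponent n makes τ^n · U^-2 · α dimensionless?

-1

Balance the T exponent: (1)·n from τ, plus −2·(-1) + (-1) = 1 from the rest, must sum to zero.
n + 1 = 0, so n = -1.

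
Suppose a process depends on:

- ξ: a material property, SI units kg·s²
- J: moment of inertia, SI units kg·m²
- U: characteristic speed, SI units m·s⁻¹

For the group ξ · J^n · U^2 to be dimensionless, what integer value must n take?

Balance the M exponent: (1)·n from J, plus (1) + 2·(0) = 1 from the rest, must sum to zero.
n + 1 = 0, so n = -1.

-1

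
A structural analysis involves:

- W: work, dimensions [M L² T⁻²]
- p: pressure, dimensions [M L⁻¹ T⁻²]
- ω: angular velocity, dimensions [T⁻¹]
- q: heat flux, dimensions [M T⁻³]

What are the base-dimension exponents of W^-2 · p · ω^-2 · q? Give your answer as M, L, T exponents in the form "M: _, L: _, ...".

Collect each base-dimension exponent across the product:
  M: −2·(1) + (1) − 2·(0) + (1) = 0
  L: −2·(2) + (-1) − 2·(0) + (0) = -5
  T: −2·(-2) + (-2) − 2·(-1) + (-3) = 1
So the dimensions are [L⁻⁵ T].

M: 0, L: -5, T: 1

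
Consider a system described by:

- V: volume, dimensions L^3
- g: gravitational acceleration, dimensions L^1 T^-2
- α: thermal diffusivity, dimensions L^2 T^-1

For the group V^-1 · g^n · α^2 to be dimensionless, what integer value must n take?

-1

Balance the L exponent: (1)·n from g, plus −(3) + 2·(2) = 1 from the rest, must sum to zero.
n + 1 = 0, so n = -1.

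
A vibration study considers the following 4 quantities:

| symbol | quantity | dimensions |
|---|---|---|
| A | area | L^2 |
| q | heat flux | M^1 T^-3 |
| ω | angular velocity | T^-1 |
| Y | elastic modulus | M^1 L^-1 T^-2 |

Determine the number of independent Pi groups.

There are 4 variables and 3 base dimensions (M, L, T).
The dimension matrix has rank 3.
Independent dimensionless groups: 4 − 3 = 1.

1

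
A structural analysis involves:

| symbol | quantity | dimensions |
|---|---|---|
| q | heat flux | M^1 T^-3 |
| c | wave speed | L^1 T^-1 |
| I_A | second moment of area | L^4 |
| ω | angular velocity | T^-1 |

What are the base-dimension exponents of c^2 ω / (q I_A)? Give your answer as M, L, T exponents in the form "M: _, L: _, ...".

M: -1, L: -2, T: 0

Collect each base-dimension exponent across the product:
  M: −(1) + 2·(0) − (0) + (0) = -1
  L: −(0) + 2·(1) − (4) + (0) = -2
  T: −(-3) + 2·(-1) − (0) + (-1) = 0
So the dimensions are [M⁻¹ L⁻²].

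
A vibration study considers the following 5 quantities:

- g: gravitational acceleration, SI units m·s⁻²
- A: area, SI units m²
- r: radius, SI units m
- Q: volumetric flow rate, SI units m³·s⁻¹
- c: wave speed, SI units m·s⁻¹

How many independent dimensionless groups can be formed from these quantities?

There are 5 variables and 2 base dimensions (L, T).
The dimension matrix has rank 2.
Independent dimensionless groups: 5 − 2 = 3.

3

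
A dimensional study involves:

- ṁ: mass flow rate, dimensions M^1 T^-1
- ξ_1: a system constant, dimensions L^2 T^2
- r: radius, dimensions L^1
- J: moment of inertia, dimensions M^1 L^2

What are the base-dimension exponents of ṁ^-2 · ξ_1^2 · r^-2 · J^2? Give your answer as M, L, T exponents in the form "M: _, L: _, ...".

M: 0, L: 6, T: 6

Collect each base-dimension exponent across the product:
  M: −2·(1) + 2·(0) − 2·(0) + 2·(1) = 0
  L: −2·(0) + 2·(2) − 2·(1) + 2·(2) = 6
  T: −2·(-1) + 2·(2) − 2·(0) + 2·(0) = 6
So the dimensions are [L⁶ T⁶].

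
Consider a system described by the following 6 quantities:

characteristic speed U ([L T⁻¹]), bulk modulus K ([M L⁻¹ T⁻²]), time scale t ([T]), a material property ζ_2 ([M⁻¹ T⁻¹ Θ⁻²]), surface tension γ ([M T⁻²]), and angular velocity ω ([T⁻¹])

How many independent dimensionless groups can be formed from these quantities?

There are 6 variables and 4 base dimensions (M, L, T, Θ).
The dimension matrix has rank 4.
Independent dimensionless groups: 6 − 4 = 2.

2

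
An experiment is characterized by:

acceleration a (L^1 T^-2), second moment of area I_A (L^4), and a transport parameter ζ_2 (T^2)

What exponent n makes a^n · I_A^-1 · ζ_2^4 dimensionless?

Balance the L exponent: (1)·n from a, plus −(4) + 4·(0) = -4 from the rest, must sum to zero.
n − 4 = 0, so n = 4.

4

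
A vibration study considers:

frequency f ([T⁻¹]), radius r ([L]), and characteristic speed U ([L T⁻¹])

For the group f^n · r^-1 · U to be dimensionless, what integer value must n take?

-1

Balance the T exponent: (-1)·n from f, plus −(0) + (-1) = -1 from the rest, must sum to zero.
−n − 1 = 0, so n = -1.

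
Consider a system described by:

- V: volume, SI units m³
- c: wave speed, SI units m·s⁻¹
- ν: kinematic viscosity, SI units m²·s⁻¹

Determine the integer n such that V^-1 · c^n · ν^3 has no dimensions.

Balance the L exponent: (1)·n from c, plus −(3) + 3·(2) = 3 from the rest, must sum to zero.
n + 3 = 0, so n = -3.

-3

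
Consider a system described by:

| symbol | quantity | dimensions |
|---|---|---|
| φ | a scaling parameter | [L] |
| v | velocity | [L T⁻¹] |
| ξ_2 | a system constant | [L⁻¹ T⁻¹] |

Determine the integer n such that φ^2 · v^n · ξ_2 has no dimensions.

-1

Balance the L exponent: (1)·n from v, plus 2·(1) + (-1) = 1 from the rest, must sum to zero.
n + 1 = 0, so n = -1.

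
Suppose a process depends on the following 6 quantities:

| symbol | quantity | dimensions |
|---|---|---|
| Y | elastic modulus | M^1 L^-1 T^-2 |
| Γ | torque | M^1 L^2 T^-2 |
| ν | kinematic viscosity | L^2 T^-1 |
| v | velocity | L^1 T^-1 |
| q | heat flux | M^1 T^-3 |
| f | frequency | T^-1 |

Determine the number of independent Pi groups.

3

There are 6 variables and 3 base dimensions (M, L, T).
The dimension matrix has rank 3.
Independent dimensionless groups: 6 − 3 = 3.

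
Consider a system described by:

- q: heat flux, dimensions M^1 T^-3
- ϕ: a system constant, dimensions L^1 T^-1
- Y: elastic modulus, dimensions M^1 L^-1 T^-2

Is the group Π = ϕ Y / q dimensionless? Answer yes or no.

Sum the exponent of each base dimension across the product:
  M: −[q]_M + [ϕ]_M + [Y]_M = −(1) + (0) + (1) = 0
  L: −[q]_L + [ϕ]_L + [Y]_L = −(0) + (1) + (-1) = 0
  T: −[q]_T + [ϕ]_T + [Y]_T = −(-3) + (-1) + (-2) = 0
  Θ: −[q]_Θ + [ϕ]_Θ + [Y]_Θ = −(0) + (0) + (0) = 0
All base exponents vanish — dimensionless.

yes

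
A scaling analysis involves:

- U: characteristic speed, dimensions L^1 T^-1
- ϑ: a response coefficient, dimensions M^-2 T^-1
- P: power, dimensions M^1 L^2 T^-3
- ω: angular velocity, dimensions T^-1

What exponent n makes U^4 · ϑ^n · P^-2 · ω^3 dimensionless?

Balance the M exponent: (-2)·n from ϑ, plus 4·(0) − 2·(1) + 3·(0) = -2 from the rest, must sum to zero.
-2n − 2 = 0, so n = -1.

-1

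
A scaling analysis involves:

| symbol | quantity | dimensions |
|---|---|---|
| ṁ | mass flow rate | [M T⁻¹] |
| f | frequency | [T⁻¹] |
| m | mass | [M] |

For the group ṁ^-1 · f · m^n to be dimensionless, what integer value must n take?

Balance the M exponent: (1)·n from m, plus −(1) + (0) = -1 from the rest, must sum to zero.
n − 1 = 0, so n = 1.

1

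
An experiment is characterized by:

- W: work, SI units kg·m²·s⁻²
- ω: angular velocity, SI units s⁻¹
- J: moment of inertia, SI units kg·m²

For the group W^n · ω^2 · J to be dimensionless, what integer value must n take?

Balance the M exponent: (1)·n from W, plus 2·(0) + (1) = 1 from the rest, must sum to zero.
n + 1 = 0, so n = -1.

-1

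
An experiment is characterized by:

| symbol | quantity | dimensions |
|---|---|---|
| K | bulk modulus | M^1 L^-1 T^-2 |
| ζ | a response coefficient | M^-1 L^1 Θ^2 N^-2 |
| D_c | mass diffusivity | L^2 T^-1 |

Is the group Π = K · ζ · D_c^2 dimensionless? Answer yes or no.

Sum the exponent of each base dimension across the product:
  M: [K]_M + [ζ]_M + 2·[D_c]_M = (1) + (-1) + 2·(0) = 0
  L: [K]_L + [ζ]_L + 2·[D_c]_L = (-1) + (1) + 2·(2) = 4
  T: [K]_T + [ζ]_T + 2·[D_c]_T = (-2) + (0) + 2·(-1) = -4
  Θ: [K]_Θ + [ζ]_Θ + 2·[D_c]_Θ = (0) + (2) + 2·(0) = 2
  N: [K]_N + [ζ]_N + 2·[D_c]_N = (0) + (-2) + 2·(0) = -2
Net dimensions [L⁴ T⁻⁴ Θ² N⁻²] ≠ [1] — not dimensionless.

no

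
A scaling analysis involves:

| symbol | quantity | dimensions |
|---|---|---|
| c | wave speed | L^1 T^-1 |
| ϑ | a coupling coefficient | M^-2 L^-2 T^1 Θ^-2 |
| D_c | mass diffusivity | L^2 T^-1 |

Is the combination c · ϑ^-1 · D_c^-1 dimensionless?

no

Sum the exponent of each base dimension across the product:
  M: [c]_M − [ϑ]_M − [D_c]_M = (0) − (-2) − (0) = 2
  L: [c]_L − [ϑ]_L − [D_c]_L = (1) − (-2) − (2) = 1
  T: [c]_T − [ϑ]_T − [D_c]_T = (-1) − (1) − (-1) = -1
  Θ: [c]_Θ − [ϑ]_Θ − [D_c]_Θ = (0) − (-2) − (0) = 2
Net dimensions [M² L T⁻¹ Θ²] ≠ [1] — not dimensionless.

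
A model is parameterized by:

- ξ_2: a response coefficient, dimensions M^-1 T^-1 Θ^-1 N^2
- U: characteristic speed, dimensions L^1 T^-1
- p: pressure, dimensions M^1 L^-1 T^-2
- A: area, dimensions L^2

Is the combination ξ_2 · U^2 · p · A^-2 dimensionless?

no

Sum the exponent of each base dimension across the product:
  M: [ξ_2]_M + 2·[U]_M + [p]_M − 2·[A]_M = (-1) + 2·(0) + (1) − 2·(0) = 0
  L: [ξ_2]_L + 2·[U]_L + [p]_L − 2·[A]_L = (0) + 2·(1) + (-1) − 2·(2) = -3
  T: [ξ_2]_T + 2·[U]_T + [p]_T − 2·[A]_T = (-1) + 2·(-1) + (-2) − 2·(0) = -5
  Θ: [ξ_2]_Θ + 2·[U]_Θ + [p]_Θ − 2·[A]_Θ = (-1) + 2·(0) + (0) − 2·(0) = -1
  N: [ξ_2]_N + 2·[U]_N + [p]_N − 2·[A]_N = (2) + 2·(0) + (0) − 2·(0) = 2
Net dimensions [L⁻³ T⁻⁵ Θ⁻¹ N²] ≠ [1] — not dimensionless.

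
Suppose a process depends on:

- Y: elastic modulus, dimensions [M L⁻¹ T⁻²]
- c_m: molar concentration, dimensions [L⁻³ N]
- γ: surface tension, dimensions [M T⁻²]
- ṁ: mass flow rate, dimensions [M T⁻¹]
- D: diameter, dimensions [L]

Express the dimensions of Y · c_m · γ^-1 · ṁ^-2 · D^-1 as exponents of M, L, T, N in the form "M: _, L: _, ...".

M: -2, L: -5, T: 2, N: 1

Collect each base-dimension exponent across the product:
  M: (1) + (0) − (1) − 2·(1) − (0) = -2
  L: (-1) + (-3) − (0) − 2·(0) − (1) = -5
  T: (-2) + (0) − (-2) − 2·(-1) − (0) = 2
  N: (0) + (1) − (0) − 2·(0) − (0) = 1
So the dimensions are [M⁻² L⁻⁵ T² N].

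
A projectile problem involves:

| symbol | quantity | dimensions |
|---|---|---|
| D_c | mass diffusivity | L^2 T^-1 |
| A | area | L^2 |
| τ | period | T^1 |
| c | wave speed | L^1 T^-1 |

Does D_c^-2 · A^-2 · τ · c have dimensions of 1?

no

Sum the exponent of each base dimension across the product:
  L: −2·[D_c]_L − 2·[A]_L + [τ]_L + [c]_L = −2·(2) − 2·(2) + (0) + (1) = -7
  T: −2·[D_c]_T − 2·[A]_T + [τ]_T + [c]_T = −2·(-1) − 2·(0) + (1) + (-1) = 2
Net dimensions [L⁻⁷ T²] ≠ [1] — not dimensionless.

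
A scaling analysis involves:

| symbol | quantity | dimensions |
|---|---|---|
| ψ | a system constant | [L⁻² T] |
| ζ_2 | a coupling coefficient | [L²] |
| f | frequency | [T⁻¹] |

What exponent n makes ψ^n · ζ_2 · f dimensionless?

Balance the L exponent: (-2)·n from ψ, plus (2) + (0) = 2 from the rest, must sum to zero.
-2n + 2 = 0, so n = 1.

1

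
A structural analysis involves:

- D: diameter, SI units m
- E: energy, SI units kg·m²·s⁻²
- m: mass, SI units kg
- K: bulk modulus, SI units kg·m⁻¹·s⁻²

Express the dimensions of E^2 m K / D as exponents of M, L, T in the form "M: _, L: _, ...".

Collect each base-dimension exponent across the product:
  M: −(0) + 2·(1) + (1) + (1) = 4
  L: −(1) + 2·(2) + (0) + (-1) = 2
  T: −(0) + 2·(-2) + (0) + (-2) = -6
So the dimensions are [M⁴ L² T⁻⁶].

M: 4, L: 2, T: -6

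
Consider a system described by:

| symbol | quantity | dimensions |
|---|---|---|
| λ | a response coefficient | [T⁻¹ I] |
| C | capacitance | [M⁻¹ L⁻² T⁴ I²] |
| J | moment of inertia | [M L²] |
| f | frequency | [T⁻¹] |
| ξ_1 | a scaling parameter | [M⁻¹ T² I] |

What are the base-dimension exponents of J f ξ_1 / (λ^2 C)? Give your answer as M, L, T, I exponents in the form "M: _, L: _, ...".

Collect each base-dimension exponent across the product:
  M: −2·(0) − (-1) + (1) + (0) + (-1) = 1
  L: −2·(0) − (-2) + (2) + (0) + (0) = 4
  T: −2·(-1) − (4) + (0) + (-1) + (2) = -1
  I: −2·(1) − (2) + (0) + (0) + (1) = -3
So the dimensions are [M L⁴ T⁻¹ I⁻³].

M: 1, L: 4, T: -1, I: -3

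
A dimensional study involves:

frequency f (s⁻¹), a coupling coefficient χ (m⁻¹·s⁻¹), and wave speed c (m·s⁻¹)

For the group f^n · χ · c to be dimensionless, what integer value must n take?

Balance the T exponent: (-1)·n from f, plus (-1) + (-1) = -2 from the rest, must sum to zero.
−n − 2 = 0, so n = -2.

-2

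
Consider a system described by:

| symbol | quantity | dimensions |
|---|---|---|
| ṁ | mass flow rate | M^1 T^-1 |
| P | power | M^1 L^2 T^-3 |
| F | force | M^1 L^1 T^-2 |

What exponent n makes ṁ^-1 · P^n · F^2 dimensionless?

Balance the M exponent: (1)·n from P, plus −(1) + 2·(1) = 1 from the rest, must sum to zero.
n + 1 = 0, so n = -1.

-1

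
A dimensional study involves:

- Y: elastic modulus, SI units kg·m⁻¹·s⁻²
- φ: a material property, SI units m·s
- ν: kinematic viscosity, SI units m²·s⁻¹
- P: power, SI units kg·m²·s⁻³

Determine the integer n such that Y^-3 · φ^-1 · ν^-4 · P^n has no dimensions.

Balance the M exponent: (1)·n from P, plus −3·(1) − (0) − 4·(0) = -3 from the rest, must sum to zero.
n − 3 = 0, so n = 3.

3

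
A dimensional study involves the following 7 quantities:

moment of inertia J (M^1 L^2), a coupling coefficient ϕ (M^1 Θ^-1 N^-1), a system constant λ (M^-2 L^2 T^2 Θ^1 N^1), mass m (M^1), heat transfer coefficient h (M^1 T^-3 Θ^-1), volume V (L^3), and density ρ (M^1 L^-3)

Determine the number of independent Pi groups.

There are 7 variables and 5 base dimensions (M, L, T, Θ, N).
The dimension matrix has rank 5.
Independent dimensionless groups: 7 − 5 = 2.

2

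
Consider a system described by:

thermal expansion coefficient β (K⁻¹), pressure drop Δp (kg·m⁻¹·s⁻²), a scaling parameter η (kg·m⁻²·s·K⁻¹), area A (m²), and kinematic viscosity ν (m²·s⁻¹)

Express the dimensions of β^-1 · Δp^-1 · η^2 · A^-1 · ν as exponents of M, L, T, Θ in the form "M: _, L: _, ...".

Collect each base-dimension exponent across the product:
  M: −(0) − (1) + 2·(1) − (0) + (0) = 1
  L: −(0) − (-1) + 2·(-2) − (2) + (2) = -3
  T: −(0) − (-2) + 2·(1) − (0) + (-1) = 3
  Θ: −(-1) − (0) + 2·(-1) − (0) + (0) = -1
So the dimensions are [M L⁻³ T³ Θ⁻¹].

M: 1, L: -3, T: 3, Θ: -1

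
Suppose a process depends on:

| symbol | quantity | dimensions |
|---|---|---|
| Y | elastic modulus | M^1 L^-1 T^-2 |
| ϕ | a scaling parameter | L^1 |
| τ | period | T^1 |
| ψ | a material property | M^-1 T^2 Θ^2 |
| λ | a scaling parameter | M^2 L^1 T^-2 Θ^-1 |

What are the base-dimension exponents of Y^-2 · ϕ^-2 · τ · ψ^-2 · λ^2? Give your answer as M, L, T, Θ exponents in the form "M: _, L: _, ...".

M: 4, L: 2, T: -3, Θ: -6

Collect each base-dimension exponent across the product:
  M: −2·(1) − 2·(0) + (0) − 2·(-1) + 2·(2) = 4
  L: −2·(-1) − 2·(1) + (0) − 2·(0) + 2·(1) = 2
  T: −2·(-2) − 2·(0) + (1) − 2·(2) + 2·(-2) = -3
  Θ: −2·(0) − 2·(0) + (0) − 2·(2) + 2·(-1) = -6
So the dimensions are [M⁴ L² T⁻³ Θ⁻⁶].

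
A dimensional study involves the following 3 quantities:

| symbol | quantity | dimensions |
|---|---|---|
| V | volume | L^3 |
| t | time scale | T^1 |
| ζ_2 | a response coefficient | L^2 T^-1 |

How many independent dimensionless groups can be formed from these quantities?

There are 3 variables and 2 base dimensions (L, T).
The dimension matrix has rank 2.
Independent dimensionless groups: 3 − 2 = 1.

1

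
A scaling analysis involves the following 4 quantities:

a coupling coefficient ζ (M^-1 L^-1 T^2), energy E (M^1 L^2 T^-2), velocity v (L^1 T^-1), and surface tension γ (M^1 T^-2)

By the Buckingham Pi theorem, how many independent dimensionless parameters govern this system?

1

There are 4 variables and 3 base dimensions (M, L, T).
The dimension matrix has rank 3.
Independent dimensionless groups: 4 − 3 = 1.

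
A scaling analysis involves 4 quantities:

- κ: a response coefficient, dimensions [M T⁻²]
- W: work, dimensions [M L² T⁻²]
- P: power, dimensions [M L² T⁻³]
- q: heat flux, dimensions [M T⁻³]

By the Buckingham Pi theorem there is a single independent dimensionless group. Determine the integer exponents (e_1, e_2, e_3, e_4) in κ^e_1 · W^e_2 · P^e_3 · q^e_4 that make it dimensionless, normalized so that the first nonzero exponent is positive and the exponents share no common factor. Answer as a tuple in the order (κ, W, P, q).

(1, -1, 1, -1)

M: e_1·(1) + e_2·(1) + e_3·(1) + e_4·(1) = 0
L: e_1·(0) + e_2·(2) + e_3·(2) + e_4·(0) = 0
T: e_1·(-2) + e_2·(-2) + e_3·(-3) + e_4·(-3) = 0
Solving this homogeneous linear system for the smallest-integer solution (first nonzero entry positive) gives (1, -1, 1, -1).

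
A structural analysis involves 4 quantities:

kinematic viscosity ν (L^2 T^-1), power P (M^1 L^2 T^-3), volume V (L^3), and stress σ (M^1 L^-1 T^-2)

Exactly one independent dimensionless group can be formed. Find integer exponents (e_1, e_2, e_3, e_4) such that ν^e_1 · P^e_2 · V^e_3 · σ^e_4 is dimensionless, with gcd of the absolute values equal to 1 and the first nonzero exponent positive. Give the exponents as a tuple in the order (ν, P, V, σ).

M: e_1·(0) + e_2·(1) + e_3·(0) + e_4·(1) = 0
L: e_1·(2) + e_2·(2) + e_3·(3) + e_4·(-1) = 0
T: e_1·(-1) + e_2·(-3) + e_3·(0) + e_4·(-2) = 0
Solving this homogeneous linear system for the smallest-integer solution (first nonzero entry positive) gives (3, -3, 1, 3).

(3, -3, 1, 3)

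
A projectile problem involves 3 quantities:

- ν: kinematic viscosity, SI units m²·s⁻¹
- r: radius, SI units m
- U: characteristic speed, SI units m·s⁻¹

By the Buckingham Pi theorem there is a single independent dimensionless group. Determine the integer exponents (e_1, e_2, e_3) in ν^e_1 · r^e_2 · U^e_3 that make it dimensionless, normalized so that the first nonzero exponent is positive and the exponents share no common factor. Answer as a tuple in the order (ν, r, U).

(1, -1, -1)

L: e_1·(2) + e_2·(1) + e_3·(1) = 0
T: e_1·(-1) + e_2·(0) + e_3·(-1) = 0
Solving this homogeneous linear system for the smallest-integer solution (first nonzero entry positive) gives (1, -1, -1).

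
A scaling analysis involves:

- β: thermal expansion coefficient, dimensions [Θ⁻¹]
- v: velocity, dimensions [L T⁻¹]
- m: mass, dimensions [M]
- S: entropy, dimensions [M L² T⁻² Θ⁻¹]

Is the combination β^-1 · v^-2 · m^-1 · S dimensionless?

Sum the exponent of each base dimension across the product:
  M: −[β]_M − 2·[v]_M − [m]_M + [S]_M = −(0) − 2·(0) − (1) + (1) = 0
  L: −[β]_L − 2·[v]_L − [m]_L + [S]_L = −(0) − 2·(1) − (0) + (2) = 0
  T: −[β]_T − 2·[v]_T − [m]_T + [S]_T = −(0) − 2·(-1) − (0) + (-2) = 0
  Θ: −[β]_Θ − 2·[v]_Θ − [m]_Θ + [S]_Θ = −(-1) − 2·(0) − (0) + (-1) = 0
  N: −[β]_N − 2·[v]_N − [m]_N + [S]_N = −(0) − 2·(0) − (0) + (0) = 0
All base exponents vanish — dimensionless.

yes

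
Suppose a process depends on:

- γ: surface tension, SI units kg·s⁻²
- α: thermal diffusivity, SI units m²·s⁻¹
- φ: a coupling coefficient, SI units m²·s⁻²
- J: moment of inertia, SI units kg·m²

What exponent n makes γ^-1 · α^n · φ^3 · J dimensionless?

Balance the L exponent: (2)·n from α, plus −(0) + 3·(2) + (2) = 8 from the rest, must sum to zero.
2n + 8 = 0, so n = -4.

-4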